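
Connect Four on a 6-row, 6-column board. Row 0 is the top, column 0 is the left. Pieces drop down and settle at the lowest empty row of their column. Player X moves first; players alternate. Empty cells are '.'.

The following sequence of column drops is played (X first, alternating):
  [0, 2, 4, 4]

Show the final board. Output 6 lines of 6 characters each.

Move 1: X drops in col 0, lands at row 5
Move 2: O drops in col 2, lands at row 5
Move 3: X drops in col 4, lands at row 5
Move 4: O drops in col 4, lands at row 4

Answer: ......
......
......
......
....O.
X.O.X.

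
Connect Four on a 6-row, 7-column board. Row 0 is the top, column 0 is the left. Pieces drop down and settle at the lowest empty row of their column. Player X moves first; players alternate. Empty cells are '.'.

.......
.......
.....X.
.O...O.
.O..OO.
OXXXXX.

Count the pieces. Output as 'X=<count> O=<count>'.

X=6 O=6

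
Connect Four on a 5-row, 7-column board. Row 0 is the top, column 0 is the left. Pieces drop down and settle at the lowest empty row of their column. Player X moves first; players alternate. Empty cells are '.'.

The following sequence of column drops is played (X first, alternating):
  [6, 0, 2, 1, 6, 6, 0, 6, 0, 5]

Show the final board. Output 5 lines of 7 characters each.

Answer: .......
......O
X.....O
X.....X
OOX..OX

Derivation:
Move 1: X drops in col 6, lands at row 4
Move 2: O drops in col 0, lands at row 4
Move 3: X drops in col 2, lands at row 4
Move 4: O drops in col 1, lands at row 4
Move 5: X drops in col 6, lands at row 3
Move 6: O drops in col 6, lands at row 2
Move 7: X drops in col 0, lands at row 3
Move 8: O drops in col 6, lands at row 1
Move 9: X drops in col 0, lands at row 2
Move 10: O drops in col 5, lands at row 4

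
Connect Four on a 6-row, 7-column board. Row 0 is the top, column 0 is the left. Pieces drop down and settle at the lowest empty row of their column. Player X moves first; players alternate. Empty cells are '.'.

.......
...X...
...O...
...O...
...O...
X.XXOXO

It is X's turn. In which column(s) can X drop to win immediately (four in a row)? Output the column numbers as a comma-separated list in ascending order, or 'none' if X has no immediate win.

col 0: drop X → no win
col 1: drop X → WIN!
col 2: drop X → no win
col 3: drop X → no win
col 4: drop X → no win
col 5: drop X → no win
col 6: drop X → no win

Answer: 1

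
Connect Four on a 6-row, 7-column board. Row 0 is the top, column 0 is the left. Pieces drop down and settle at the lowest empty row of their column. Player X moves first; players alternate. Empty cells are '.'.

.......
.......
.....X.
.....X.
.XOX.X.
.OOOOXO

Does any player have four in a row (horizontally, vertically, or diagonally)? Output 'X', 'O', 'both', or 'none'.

both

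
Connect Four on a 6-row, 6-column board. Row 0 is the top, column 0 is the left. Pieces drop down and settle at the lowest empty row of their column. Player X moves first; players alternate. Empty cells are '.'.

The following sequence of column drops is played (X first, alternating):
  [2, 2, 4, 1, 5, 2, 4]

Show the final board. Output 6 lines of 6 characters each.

Move 1: X drops in col 2, lands at row 5
Move 2: O drops in col 2, lands at row 4
Move 3: X drops in col 4, lands at row 5
Move 4: O drops in col 1, lands at row 5
Move 5: X drops in col 5, lands at row 5
Move 6: O drops in col 2, lands at row 3
Move 7: X drops in col 4, lands at row 4

Answer: ......
......
......
..O...
..O.X.
.OX.XX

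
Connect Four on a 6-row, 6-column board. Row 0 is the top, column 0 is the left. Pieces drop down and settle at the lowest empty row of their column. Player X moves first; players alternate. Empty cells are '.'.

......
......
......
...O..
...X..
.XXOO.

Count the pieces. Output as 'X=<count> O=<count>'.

X=3 O=3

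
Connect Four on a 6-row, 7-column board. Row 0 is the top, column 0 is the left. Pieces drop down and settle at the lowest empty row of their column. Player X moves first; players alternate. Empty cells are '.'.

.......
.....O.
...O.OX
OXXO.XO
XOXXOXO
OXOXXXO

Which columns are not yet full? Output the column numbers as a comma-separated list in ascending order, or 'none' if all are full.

Answer: 0,1,2,3,4,5,6

Derivation:
col 0: top cell = '.' → open
col 1: top cell = '.' → open
col 2: top cell = '.' → open
col 3: top cell = '.' → open
col 4: top cell = '.' → open
col 5: top cell = '.' → open
col 6: top cell = '.' → open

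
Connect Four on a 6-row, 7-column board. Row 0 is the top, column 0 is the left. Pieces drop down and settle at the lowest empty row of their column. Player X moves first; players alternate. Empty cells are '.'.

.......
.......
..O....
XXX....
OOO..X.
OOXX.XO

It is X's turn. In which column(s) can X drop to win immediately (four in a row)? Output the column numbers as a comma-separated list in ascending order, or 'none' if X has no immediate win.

Answer: 4

Derivation:
col 0: drop X → no win
col 1: drop X → no win
col 2: drop X → no win
col 3: drop X → no win
col 4: drop X → WIN!
col 5: drop X → no win
col 6: drop X → no win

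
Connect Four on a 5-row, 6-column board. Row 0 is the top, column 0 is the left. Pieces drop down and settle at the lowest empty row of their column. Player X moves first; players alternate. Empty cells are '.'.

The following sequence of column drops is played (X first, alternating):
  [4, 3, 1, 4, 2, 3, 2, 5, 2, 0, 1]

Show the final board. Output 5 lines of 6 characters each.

Move 1: X drops in col 4, lands at row 4
Move 2: O drops in col 3, lands at row 4
Move 3: X drops in col 1, lands at row 4
Move 4: O drops in col 4, lands at row 3
Move 5: X drops in col 2, lands at row 4
Move 6: O drops in col 3, lands at row 3
Move 7: X drops in col 2, lands at row 3
Move 8: O drops in col 5, lands at row 4
Move 9: X drops in col 2, lands at row 2
Move 10: O drops in col 0, lands at row 4
Move 11: X drops in col 1, lands at row 3

Answer: ......
......
..X...
.XXOO.
OXXOXO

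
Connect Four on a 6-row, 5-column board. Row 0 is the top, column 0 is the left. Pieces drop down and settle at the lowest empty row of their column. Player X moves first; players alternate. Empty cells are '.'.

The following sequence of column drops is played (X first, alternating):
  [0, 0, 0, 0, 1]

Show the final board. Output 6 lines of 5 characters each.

Answer: .....
.....
O....
X....
O....
XX...

Derivation:
Move 1: X drops in col 0, lands at row 5
Move 2: O drops in col 0, lands at row 4
Move 3: X drops in col 0, lands at row 3
Move 4: O drops in col 0, lands at row 2
Move 5: X drops in col 1, lands at row 5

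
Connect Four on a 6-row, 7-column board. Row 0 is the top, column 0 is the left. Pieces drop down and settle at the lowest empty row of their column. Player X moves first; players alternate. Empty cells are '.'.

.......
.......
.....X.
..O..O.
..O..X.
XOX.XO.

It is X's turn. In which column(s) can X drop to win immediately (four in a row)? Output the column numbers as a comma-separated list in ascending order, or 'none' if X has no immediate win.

col 0: drop X → no win
col 1: drop X → no win
col 2: drop X → no win
col 3: drop X → no win
col 4: drop X → no win
col 5: drop X → no win
col 6: drop X → no win

Answer: none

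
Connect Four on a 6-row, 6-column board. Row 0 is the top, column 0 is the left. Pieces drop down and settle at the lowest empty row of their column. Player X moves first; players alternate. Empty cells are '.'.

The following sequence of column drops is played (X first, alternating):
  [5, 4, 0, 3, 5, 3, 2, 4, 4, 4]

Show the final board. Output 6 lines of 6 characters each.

Answer: ......
......
....O.
....X.
...OOX
X.XOOX

Derivation:
Move 1: X drops in col 5, lands at row 5
Move 2: O drops in col 4, lands at row 5
Move 3: X drops in col 0, lands at row 5
Move 4: O drops in col 3, lands at row 5
Move 5: X drops in col 5, lands at row 4
Move 6: O drops in col 3, lands at row 4
Move 7: X drops in col 2, lands at row 5
Move 8: O drops in col 4, lands at row 4
Move 9: X drops in col 4, lands at row 3
Move 10: O drops in col 4, lands at row 2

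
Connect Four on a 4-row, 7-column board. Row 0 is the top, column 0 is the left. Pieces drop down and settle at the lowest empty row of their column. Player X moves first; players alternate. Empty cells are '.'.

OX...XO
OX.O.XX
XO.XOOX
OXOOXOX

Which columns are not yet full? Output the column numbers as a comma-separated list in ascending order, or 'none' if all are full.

col 0: top cell = 'O' → FULL
col 1: top cell = 'X' → FULL
col 2: top cell = '.' → open
col 3: top cell = '.' → open
col 4: top cell = '.' → open
col 5: top cell = 'X' → FULL
col 6: top cell = 'O' → FULL

Answer: 2,3,4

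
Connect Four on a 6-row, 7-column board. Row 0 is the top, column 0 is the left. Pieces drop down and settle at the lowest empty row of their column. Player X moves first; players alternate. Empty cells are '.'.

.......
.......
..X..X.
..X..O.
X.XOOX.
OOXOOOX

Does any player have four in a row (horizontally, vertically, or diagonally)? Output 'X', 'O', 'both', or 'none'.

X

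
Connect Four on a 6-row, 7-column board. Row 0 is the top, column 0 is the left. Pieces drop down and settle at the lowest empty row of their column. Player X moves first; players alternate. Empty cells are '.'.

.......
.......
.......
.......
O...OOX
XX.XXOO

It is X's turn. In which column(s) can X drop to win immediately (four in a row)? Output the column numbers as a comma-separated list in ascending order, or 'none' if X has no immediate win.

Answer: 2

Derivation:
col 0: drop X → no win
col 1: drop X → no win
col 2: drop X → WIN!
col 3: drop X → no win
col 4: drop X → no win
col 5: drop X → no win
col 6: drop X → no win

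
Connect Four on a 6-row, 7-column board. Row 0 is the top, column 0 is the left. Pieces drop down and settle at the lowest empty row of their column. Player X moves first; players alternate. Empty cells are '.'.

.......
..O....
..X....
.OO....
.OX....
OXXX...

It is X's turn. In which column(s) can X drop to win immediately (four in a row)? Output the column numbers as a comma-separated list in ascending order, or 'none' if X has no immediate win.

Answer: 4

Derivation:
col 0: drop X → no win
col 1: drop X → no win
col 2: drop X → no win
col 3: drop X → no win
col 4: drop X → WIN!
col 5: drop X → no win
col 6: drop X → no win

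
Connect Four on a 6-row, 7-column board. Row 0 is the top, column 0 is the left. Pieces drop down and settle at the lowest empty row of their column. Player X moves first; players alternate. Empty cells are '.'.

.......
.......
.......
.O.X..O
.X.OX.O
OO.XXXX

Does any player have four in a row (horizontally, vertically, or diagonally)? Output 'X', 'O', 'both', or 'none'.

X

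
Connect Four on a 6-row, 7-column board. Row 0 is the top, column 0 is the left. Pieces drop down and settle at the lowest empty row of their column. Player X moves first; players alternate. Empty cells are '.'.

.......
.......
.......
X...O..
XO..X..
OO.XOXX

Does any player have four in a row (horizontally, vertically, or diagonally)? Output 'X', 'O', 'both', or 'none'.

none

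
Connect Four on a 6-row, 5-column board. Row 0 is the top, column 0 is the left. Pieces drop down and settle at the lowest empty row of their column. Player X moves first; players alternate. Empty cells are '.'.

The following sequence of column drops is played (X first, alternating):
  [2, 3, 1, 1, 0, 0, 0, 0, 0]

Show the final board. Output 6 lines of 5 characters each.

Move 1: X drops in col 2, lands at row 5
Move 2: O drops in col 3, lands at row 5
Move 3: X drops in col 1, lands at row 5
Move 4: O drops in col 1, lands at row 4
Move 5: X drops in col 0, lands at row 5
Move 6: O drops in col 0, lands at row 4
Move 7: X drops in col 0, lands at row 3
Move 8: O drops in col 0, lands at row 2
Move 9: X drops in col 0, lands at row 1

Answer: .....
X....
O....
X....
OO...
XXXO.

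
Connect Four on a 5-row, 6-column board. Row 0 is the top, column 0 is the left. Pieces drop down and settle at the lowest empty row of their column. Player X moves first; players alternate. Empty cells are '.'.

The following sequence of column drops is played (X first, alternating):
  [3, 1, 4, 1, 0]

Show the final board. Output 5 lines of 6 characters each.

Move 1: X drops in col 3, lands at row 4
Move 2: O drops in col 1, lands at row 4
Move 3: X drops in col 4, lands at row 4
Move 4: O drops in col 1, lands at row 3
Move 5: X drops in col 0, lands at row 4

Answer: ......
......
......
.O....
XO.XX.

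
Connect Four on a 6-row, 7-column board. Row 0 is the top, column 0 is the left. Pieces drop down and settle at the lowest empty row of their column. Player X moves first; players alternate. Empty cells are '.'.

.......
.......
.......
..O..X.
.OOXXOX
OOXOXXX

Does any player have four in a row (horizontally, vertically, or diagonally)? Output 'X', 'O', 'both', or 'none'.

none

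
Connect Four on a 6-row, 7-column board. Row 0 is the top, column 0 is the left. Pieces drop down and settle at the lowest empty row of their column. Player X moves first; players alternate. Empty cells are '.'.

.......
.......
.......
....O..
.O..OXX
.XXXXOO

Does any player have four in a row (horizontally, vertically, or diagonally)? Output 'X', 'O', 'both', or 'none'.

X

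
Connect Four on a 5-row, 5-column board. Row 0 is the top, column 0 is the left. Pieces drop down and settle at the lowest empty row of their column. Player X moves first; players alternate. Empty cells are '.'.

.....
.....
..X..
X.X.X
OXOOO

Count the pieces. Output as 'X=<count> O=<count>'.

X=5 O=4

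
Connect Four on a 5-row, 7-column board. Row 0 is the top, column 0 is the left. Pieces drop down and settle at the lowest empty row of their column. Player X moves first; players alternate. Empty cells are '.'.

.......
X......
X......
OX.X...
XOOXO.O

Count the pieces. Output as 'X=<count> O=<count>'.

X=6 O=5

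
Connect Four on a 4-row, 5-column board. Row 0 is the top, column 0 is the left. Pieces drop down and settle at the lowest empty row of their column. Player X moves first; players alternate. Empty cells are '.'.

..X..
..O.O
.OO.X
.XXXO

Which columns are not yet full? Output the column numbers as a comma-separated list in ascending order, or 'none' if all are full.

Answer: 0,1,3,4

Derivation:
col 0: top cell = '.' → open
col 1: top cell = '.' → open
col 2: top cell = 'X' → FULL
col 3: top cell = '.' → open
col 4: top cell = '.' → open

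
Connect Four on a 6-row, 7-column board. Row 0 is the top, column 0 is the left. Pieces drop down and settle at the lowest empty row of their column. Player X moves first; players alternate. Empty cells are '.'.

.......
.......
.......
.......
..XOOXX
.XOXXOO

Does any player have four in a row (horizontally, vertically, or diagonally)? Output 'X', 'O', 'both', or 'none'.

none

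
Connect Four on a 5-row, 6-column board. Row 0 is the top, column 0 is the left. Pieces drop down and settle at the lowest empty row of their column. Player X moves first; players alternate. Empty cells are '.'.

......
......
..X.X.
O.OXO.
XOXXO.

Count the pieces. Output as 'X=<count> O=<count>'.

X=6 O=5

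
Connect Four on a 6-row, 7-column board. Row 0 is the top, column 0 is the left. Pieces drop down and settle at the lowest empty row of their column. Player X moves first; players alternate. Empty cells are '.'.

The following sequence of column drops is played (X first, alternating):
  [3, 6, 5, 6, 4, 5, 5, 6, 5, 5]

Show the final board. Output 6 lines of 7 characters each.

Answer: .......
.....O.
.....X.
.....XO
.....OO
...XXXO

Derivation:
Move 1: X drops in col 3, lands at row 5
Move 2: O drops in col 6, lands at row 5
Move 3: X drops in col 5, lands at row 5
Move 4: O drops in col 6, lands at row 4
Move 5: X drops in col 4, lands at row 5
Move 6: O drops in col 5, lands at row 4
Move 7: X drops in col 5, lands at row 3
Move 8: O drops in col 6, lands at row 3
Move 9: X drops in col 5, lands at row 2
Move 10: O drops in col 5, lands at row 1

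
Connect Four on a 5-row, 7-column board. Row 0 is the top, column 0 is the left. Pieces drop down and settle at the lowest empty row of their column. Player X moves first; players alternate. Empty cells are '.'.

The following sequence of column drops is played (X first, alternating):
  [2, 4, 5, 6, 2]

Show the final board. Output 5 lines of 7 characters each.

Answer: .......
.......
.......
..X....
..X.OXO

Derivation:
Move 1: X drops in col 2, lands at row 4
Move 2: O drops in col 4, lands at row 4
Move 3: X drops in col 5, lands at row 4
Move 4: O drops in col 6, lands at row 4
Move 5: X drops in col 2, lands at row 3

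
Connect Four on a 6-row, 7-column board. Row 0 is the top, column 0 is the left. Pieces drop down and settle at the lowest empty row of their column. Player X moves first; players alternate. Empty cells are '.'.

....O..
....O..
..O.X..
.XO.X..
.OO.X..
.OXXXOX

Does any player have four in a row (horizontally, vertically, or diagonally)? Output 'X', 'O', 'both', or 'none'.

X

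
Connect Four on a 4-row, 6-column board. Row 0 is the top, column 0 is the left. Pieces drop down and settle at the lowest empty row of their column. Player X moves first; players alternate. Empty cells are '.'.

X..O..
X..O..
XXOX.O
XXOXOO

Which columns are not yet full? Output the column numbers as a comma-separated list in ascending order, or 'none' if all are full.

col 0: top cell = 'X' → FULL
col 1: top cell = '.' → open
col 2: top cell = '.' → open
col 3: top cell = 'O' → FULL
col 4: top cell = '.' → open
col 5: top cell = '.' → open

Answer: 1,2,4,5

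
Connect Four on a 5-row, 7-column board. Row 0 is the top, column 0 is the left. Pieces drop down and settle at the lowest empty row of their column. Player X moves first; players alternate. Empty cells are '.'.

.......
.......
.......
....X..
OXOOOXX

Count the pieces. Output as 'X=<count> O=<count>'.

X=4 O=4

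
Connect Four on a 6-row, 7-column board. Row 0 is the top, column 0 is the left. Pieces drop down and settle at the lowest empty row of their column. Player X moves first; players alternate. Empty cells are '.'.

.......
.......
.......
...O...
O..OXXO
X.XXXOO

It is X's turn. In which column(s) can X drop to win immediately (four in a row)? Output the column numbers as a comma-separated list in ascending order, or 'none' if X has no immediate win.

Answer: 1

Derivation:
col 0: drop X → no win
col 1: drop X → WIN!
col 2: drop X → no win
col 3: drop X → no win
col 4: drop X → no win
col 5: drop X → no win
col 6: drop X → no win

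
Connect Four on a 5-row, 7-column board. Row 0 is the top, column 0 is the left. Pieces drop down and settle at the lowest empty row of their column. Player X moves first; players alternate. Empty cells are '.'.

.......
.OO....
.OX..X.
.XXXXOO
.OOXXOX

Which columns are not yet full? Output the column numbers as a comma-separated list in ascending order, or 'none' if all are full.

Answer: 0,1,2,3,4,5,6

Derivation:
col 0: top cell = '.' → open
col 1: top cell = '.' → open
col 2: top cell = '.' → open
col 3: top cell = '.' → open
col 4: top cell = '.' → open
col 5: top cell = '.' → open
col 6: top cell = '.' → open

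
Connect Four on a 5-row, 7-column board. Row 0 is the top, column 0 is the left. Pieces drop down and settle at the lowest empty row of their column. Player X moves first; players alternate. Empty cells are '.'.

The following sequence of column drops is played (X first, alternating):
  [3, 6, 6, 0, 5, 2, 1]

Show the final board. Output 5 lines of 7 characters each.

Move 1: X drops in col 3, lands at row 4
Move 2: O drops in col 6, lands at row 4
Move 3: X drops in col 6, lands at row 3
Move 4: O drops in col 0, lands at row 4
Move 5: X drops in col 5, lands at row 4
Move 6: O drops in col 2, lands at row 4
Move 7: X drops in col 1, lands at row 4

Answer: .......
.......
.......
......X
OXOX.XO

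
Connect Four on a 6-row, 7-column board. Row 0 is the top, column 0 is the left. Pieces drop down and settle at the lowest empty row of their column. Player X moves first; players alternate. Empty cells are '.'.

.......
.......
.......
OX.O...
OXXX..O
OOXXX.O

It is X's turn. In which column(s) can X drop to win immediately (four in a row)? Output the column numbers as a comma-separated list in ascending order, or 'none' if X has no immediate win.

Answer: 0,4,5

Derivation:
col 0: drop X → WIN!
col 1: drop X → no win
col 2: drop X → no win
col 3: drop X → no win
col 4: drop X → WIN!
col 5: drop X → WIN!
col 6: drop X → no win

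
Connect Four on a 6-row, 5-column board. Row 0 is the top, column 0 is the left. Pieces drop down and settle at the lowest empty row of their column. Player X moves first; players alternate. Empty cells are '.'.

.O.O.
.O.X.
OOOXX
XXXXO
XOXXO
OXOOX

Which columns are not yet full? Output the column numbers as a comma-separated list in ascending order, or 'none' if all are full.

Answer: 0,2,4

Derivation:
col 0: top cell = '.' → open
col 1: top cell = 'O' → FULL
col 2: top cell = '.' → open
col 3: top cell = 'O' → FULL
col 4: top cell = '.' → open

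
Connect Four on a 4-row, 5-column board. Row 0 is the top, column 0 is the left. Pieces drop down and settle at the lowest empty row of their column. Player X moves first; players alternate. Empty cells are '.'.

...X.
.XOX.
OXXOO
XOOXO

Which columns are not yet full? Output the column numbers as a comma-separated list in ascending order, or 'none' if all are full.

Answer: 0,1,2,4

Derivation:
col 0: top cell = '.' → open
col 1: top cell = '.' → open
col 2: top cell = '.' → open
col 3: top cell = 'X' → FULL
col 4: top cell = '.' → open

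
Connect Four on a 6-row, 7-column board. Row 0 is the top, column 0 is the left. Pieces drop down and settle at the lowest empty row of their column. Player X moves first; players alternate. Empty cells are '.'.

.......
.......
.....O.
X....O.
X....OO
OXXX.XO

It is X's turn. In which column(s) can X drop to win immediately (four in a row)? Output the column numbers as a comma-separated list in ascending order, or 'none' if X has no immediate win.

col 0: drop X → no win
col 1: drop X → no win
col 2: drop X → no win
col 3: drop X → no win
col 4: drop X → WIN!
col 5: drop X → no win
col 6: drop X → no win

Answer: 4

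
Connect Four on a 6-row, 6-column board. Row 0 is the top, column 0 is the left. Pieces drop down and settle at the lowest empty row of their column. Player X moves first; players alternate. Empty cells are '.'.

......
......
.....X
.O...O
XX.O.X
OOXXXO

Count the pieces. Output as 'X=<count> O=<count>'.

X=7 O=6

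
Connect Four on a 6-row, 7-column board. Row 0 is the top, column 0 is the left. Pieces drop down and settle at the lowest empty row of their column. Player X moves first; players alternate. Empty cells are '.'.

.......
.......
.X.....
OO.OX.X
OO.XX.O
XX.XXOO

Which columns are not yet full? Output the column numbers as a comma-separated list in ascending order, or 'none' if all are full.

Answer: 0,1,2,3,4,5,6

Derivation:
col 0: top cell = '.' → open
col 1: top cell = '.' → open
col 2: top cell = '.' → open
col 3: top cell = '.' → open
col 4: top cell = '.' → open
col 5: top cell = '.' → open
col 6: top cell = '.' → open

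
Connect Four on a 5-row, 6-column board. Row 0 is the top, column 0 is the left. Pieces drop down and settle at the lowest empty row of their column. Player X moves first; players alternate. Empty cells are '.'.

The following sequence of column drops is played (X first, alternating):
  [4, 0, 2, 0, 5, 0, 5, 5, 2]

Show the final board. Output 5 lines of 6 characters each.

Move 1: X drops in col 4, lands at row 4
Move 2: O drops in col 0, lands at row 4
Move 3: X drops in col 2, lands at row 4
Move 4: O drops in col 0, lands at row 3
Move 5: X drops in col 5, lands at row 4
Move 6: O drops in col 0, lands at row 2
Move 7: X drops in col 5, lands at row 3
Move 8: O drops in col 5, lands at row 2
Move 9: X drops in col 2, lands at row 3

Answer: ......
......
O....O
O.X..X
O.X.XX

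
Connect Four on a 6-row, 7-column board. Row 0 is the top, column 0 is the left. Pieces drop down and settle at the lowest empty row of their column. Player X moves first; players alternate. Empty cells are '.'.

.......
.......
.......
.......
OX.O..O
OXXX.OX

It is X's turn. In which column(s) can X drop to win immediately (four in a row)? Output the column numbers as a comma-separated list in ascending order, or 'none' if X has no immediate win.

col 0: drop X → no win
col 1: drop X → no win
col 2: drop X → no win
col 3: drop X → no win
col 4: drop X → WIN!
col 5: drop X → no win
col 6: drop X → no win

Answer: 4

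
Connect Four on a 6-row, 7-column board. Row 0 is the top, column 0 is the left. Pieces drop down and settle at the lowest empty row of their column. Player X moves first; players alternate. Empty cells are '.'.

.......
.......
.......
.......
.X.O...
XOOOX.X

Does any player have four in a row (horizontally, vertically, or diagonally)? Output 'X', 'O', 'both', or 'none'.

none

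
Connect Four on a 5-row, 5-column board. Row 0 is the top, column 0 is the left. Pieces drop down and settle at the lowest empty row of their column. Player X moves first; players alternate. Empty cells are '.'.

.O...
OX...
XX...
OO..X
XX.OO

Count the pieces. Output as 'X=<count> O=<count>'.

X=6 O=6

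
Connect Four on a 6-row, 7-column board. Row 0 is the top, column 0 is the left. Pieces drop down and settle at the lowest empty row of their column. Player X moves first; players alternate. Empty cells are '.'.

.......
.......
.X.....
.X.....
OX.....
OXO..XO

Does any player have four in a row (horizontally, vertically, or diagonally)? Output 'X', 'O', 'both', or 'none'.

X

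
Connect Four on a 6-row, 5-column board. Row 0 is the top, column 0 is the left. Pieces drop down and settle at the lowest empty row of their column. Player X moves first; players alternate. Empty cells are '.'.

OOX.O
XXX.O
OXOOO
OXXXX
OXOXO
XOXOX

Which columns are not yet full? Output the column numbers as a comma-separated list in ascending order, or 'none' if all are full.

Answer: 3

Derivation:
col 0: top cell = 'O' → FULL
col 1: top cell = 'O' → FULL
col 2: top cell = 'X' → FULL
col 3: top cell = '.' → open
col 4: top cell = 'O' → FULL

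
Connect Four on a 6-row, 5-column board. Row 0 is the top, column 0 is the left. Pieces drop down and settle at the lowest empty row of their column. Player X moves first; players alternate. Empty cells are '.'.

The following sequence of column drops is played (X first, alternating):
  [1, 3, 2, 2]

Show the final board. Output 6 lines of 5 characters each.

Answer: .....
.....
.....
.....
..O..
.XXO.

Derivation:
Move 1: X drops in col 1, lands at row 5
Move 2: O drops in col 3, lands at row 5
Move 3: X drops in col 2, lands at row 5
Move 4: O drops in col 2, lands at row 4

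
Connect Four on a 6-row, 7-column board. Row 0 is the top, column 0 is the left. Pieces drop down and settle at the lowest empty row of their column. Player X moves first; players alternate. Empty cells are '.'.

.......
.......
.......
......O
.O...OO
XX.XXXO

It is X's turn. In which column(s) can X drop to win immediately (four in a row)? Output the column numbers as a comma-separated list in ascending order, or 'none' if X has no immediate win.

Answer: 2

Derivation:
col 0: drop X → no win
col 1: drop X → no win
col 2: drop X → WIN!
col 3: drop X → no win
col 4: drop X → no win
col 5: drop X → no win
col 6: drop X → no win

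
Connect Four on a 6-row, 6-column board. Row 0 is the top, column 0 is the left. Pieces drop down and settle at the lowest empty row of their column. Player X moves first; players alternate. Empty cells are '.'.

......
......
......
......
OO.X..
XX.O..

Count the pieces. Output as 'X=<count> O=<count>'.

X=3 O=3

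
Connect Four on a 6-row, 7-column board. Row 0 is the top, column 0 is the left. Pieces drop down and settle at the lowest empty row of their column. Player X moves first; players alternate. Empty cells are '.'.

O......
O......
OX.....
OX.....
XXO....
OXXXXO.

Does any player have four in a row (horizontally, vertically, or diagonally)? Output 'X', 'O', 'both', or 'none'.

both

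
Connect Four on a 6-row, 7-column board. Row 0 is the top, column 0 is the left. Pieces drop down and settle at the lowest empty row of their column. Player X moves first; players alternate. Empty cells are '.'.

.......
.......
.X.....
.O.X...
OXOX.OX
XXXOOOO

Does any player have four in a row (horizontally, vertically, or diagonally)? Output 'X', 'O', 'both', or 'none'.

O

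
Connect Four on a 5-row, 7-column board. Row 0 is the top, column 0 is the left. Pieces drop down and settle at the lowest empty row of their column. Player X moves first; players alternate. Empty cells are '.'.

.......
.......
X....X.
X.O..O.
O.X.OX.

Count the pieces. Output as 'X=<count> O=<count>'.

X=5 O=4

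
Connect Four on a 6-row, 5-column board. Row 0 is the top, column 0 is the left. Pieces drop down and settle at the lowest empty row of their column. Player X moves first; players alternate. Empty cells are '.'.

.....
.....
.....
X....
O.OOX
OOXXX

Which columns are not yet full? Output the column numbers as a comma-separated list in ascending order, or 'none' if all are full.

col 0: top cell = '.' → open
col 1: top cell = '.' → open
col 2: top cell = '.' → open
col 3: top cell = '.' → open
col 4: top cell = '.' → open

Answer: 0,1,2,3,4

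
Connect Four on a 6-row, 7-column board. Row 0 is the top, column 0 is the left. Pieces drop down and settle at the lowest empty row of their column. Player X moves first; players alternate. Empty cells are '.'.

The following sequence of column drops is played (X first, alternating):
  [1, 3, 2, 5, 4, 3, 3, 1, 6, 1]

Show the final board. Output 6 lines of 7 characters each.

Move 1: X drops in col 1, lands at row 5
Move 2: O drops in col 3, lands at row 5
Move 3: X drops in col 2, lands at row 5
Move 4: O drops in col 5, lands at row 5
Move 5: X drops in col 4, lands at row 5
Move 6: O drops in col 3, lands at row 4
Move 7: X drops in col 3, lands at row 3
Move 8: O drops in col 1, lands at row 4
Move 9: X drops in col 6, lands at row 5
Move 10: O drops in col 1, lands at row 3

Answer: .......
.......
.......
.O.X...
.O.O...
.XXOXOX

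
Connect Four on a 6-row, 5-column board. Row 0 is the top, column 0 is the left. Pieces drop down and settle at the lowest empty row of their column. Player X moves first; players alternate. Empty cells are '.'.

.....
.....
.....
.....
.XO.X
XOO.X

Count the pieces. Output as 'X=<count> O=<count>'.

X=4 O=3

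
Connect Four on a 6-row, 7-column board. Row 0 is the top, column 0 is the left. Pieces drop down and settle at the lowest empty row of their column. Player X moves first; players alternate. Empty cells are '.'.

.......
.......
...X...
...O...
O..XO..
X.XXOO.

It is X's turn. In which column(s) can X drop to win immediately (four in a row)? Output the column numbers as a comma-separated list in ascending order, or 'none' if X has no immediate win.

col 0: drop X → no win
col 1: drop X → WIN!
col 2: drop X → no win
col 3: drop X → no win
col 4: drop X → no win
col 5: drop X → no win
col 6: drop X → no win

Answer: 1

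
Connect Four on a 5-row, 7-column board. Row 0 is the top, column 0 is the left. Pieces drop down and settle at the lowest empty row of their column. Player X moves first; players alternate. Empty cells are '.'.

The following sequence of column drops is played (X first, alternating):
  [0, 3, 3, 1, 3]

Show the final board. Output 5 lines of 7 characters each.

Move 1: X drops in col 0, lands at row 4
Move 2: O drops in col 3, lands at row 4
Move 3: X drops in col 3, lands at row 3
Move 4: O drops in col 1, lands at row 4
Move 5: X drops in col 3, lands at row 2

Answer: .......
.......
...X...
...X...
XO.O...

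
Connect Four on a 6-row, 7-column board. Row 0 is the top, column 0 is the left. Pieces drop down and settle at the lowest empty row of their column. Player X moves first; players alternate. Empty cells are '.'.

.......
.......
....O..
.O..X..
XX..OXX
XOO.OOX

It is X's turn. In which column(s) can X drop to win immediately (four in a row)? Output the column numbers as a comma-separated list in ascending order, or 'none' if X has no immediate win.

Answer: none

Derivation:
col 0: drop X → no win
col 1: drop X → no win
col 2: drop X → no win
col 3: drop X → no win
col 4: drop X → no win
col 5: drop X → no win
col 6: drop X → no win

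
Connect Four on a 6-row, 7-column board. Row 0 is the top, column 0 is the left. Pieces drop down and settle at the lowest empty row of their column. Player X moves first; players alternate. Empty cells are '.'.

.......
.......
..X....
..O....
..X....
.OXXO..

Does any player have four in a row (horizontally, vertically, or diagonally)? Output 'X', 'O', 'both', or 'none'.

none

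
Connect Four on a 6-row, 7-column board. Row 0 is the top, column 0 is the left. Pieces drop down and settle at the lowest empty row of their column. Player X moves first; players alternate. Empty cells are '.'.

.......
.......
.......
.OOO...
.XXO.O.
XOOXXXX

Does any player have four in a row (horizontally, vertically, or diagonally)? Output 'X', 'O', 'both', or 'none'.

X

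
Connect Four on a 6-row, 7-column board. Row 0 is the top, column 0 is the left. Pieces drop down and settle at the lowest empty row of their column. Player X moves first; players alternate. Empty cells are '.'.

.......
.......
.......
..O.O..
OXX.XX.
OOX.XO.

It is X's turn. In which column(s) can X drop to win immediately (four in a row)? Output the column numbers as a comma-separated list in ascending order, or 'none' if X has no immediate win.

col 0: drop X → no win
col 1: drop X → no win
col 2: drop X → no win
col 3: drop X → no win
col 4: drop X → no win
col 5: drop X → no win
col 6: drop X → no win

Answer: none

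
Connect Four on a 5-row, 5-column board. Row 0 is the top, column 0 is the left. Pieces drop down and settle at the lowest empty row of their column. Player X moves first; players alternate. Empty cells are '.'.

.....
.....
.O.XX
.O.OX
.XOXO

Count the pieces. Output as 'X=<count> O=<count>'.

X=5 O=5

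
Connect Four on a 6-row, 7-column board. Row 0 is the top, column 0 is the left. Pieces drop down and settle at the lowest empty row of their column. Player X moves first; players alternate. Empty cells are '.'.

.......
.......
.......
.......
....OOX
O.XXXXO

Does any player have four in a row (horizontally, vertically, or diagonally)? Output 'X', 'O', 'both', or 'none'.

X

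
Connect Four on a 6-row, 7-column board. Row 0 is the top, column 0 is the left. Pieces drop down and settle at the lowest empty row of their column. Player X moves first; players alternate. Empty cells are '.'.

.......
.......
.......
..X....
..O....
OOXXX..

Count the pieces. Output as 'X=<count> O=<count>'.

X=4 O=3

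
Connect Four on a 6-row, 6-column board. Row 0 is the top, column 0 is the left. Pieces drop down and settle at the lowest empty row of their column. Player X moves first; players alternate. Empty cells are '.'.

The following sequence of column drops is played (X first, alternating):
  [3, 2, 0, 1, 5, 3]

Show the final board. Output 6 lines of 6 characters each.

Move 1: X drops in col 3, lands at row 5
Move 2: O drops in col 2, lands at row 5
Move 3: X drops in col 0, lands at row 5
Move 4: O drops in col 1, lands at row 5
Move 5: X drops in col 5, lands at row 5
Move 6: O drops in col 3, lands at row 4

Answer: ......
......
......
......
...O..
XOOX.X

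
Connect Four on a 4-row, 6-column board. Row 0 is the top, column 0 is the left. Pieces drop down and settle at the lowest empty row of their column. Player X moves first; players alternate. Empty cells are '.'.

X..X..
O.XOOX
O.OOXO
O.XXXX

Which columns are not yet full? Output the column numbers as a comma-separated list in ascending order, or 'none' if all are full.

col 0: top cell = 'X' → FULL
col 1: top cell = '.' → open
col 2: top cell = '.' → open
col 3: top cell = 'X' → FULL
col 4: top cell = '.' → open
col 5: top cell = '.' → open

Answer: 1,2,4,5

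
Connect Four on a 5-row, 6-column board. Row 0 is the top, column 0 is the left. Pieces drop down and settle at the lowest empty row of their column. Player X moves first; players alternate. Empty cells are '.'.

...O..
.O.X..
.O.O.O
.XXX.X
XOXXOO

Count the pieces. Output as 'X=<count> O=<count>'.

X=8 O=8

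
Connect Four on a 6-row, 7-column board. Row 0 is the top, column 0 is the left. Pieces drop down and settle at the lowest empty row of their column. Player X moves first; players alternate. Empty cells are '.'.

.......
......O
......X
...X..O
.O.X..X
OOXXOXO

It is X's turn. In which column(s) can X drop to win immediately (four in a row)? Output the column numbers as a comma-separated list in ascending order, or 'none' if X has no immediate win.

col 0: drop X → no win
col 1: drop X → no win
col 2: drop X → no win
col 3: drop X → WIN!
col 4: drop X → no win
col 5: drop X → no win
col 6: drop X → no win

Answer: 3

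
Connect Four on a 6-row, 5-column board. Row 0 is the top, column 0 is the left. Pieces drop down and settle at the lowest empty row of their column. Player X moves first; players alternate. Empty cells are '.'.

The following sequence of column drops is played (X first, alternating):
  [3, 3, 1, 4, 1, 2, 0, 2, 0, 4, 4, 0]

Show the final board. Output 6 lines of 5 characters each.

Answer: .....
.....
.....
O...X
XXOOO
XXOXO

Derivation:
Move 1: X drops in col 3, lands at row 5
Move 2: O drops in col 3, lands at row 4
Move 3: X drops in col 1, lands at row 5
Move 4: O drops in col 4, lands at row 5
Move 5: X drops in col 1, lands at row 4
Move 6: O drops in col 2, lands at row 5
Move 7: X drops in col 0, lands at row 5
Move 8: O drops in col 2, lands at row 4
Move 9: X drops in col 0, lands at row 4
Move 10: O drops in col 4, lands at row 4
Move 11: X drops in col 4, lands at row 3
Move 12: O drops in col 0, lands at row 3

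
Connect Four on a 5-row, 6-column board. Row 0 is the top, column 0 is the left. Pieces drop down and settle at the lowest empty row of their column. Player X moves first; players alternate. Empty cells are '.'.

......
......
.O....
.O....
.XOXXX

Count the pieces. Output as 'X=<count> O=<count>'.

X=4 O=3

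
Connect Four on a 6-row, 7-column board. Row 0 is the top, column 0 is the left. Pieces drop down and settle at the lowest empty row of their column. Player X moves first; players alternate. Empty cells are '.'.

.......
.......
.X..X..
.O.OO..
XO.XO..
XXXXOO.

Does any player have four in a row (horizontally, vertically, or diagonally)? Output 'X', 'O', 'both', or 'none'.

X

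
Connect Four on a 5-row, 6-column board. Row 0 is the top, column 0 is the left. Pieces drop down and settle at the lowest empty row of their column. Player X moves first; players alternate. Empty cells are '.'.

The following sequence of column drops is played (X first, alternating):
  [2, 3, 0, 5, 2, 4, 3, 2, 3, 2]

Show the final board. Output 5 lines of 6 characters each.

Answer: ......
..O...
..OX..
..XX..
X.XOOO

Derivation:
Move 1: X drops in col 2, lands at row 4
Move 2: O drops in col 3, lands at row 4
Move 3: X drops in col 0, lands at row 4
Move 4: O drops in col 5, lands at row 4
Move 5: X drops in col 2, lands at row 3
Move 6: O drops in col 4, lands at row 4
Move 7: X drops in col 3, lands at row 3
Move 8: O drops in col 2, lands at row 2
Move 9: X drops in col 3, lands at row 2
Move 10: O drops in col 2, lands at row 1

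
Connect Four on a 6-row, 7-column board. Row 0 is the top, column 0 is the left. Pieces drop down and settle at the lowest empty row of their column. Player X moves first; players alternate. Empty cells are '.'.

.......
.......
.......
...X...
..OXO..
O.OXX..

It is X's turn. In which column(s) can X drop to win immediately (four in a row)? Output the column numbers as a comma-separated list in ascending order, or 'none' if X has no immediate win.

Answer: 3

Derivation:
col 0: drop X → no win
col 1: drop X → no win
col 2: drop X → no win
col 3: drop X → WIN!
col 4: drop X → no win
col 5: drop X → no win
col 6: drop X → no win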